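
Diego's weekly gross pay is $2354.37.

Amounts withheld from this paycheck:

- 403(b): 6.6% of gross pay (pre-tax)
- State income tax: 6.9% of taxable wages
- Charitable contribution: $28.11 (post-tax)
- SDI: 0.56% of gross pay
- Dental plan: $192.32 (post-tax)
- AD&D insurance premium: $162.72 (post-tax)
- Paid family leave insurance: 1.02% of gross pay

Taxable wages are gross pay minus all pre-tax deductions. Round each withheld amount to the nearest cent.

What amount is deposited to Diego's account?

$1626.91

403(b): $2354.37 × 0.066 = $155.39
Taxable wages = $2354.37 − $155.39 = $2198.98
State income tax: $2198.98 × 0.069 = $151.73
Paid family leave insurance: $2354.37 × 0.0102 = $24.01
SDI: $2354.37 × 0.0056 = $13.18
AD&D insurance premium: $162.72
Charitable contribution: $28.11
Dental plan: $192.32
Total deductions = $155.39 + $151.73 + $24.01 + $13.18 + $162.72 + $28.11 + $192.32 = $727.46
Net pay = $2354.37 − $727.46 = $1626.91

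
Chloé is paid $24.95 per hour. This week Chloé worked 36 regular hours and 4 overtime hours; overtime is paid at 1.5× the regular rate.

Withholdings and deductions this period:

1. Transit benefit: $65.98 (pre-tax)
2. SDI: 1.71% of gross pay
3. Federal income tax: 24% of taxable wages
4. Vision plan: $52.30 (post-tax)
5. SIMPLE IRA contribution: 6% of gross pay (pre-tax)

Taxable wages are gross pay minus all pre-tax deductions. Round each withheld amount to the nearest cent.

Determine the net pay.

$628.26

Regular pay: 36 × $24.95 = $898.20
Overtime pay: 4 × $24.95 × 1.5 = $149.70
Gross pay = $898.20 + $149.70 = $1,047.90
SIMPLE IRA contribution: $1,047.90 × 0.06 = $62.87
Transit benefit: $65.98
Pre-tax total = $62.87 + $65.98 = $128.85
Taxable wages = $1,047.90 − $128.85 = $919.05
Federal income tax: $919.05 × 0.24 = $220.57
SDI: $1,047.90 × 0.0171 = $17.92
Vision plan: $52.30
Total deductions = $62.87 + $65.98 + $220.57 + $17.92 + $52.30 = $419.64
Net pay = $1,047.90 − $419.64 = $628.26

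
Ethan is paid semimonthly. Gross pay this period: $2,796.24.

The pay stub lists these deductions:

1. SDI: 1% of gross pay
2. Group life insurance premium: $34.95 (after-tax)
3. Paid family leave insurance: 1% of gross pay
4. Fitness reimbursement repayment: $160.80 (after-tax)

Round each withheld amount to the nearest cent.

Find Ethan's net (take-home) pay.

Paid family leave insurance: $2,796.24 × 0.01 = $27.96
SDI: $2,796.24 × 0.01 = $27.96
Fitness reimbursement repayment: $160.80
Group life insurance premium: $34.95
Total deductions = $27.96 + $27.96 + $160.80 + $34.95 = $251.67
Net pay = $2,796.24 − $251.67 = $2,544.57

$2,544.57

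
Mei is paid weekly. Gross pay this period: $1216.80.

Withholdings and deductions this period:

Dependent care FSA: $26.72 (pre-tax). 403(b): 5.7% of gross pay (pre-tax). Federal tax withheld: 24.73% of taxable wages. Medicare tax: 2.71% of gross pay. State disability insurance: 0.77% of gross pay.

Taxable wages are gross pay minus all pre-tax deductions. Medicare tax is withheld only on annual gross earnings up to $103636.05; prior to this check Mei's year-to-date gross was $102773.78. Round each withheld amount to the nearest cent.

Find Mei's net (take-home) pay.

$810.83

403(b): $1216.80 × 0.057 = $69.36
Dependent care FSA: $26.72
Pre-tax total = $69.36 + $26.72 = $96.08
Taxable wages = $1216.80 − $96.08 = $1120.72
Federal tax withheld: $1120.72 × 0.2473 = $277.15
State disability insurance: $1216.80 × 0.0077 = $9.37
Medicare tax: only $103636.05 − $102773.78 = $862.27 of this check is subject → $862.27 × 0.0271 = $23.37
Total deductions = $69.36 + $26.72 + $277.15 + $9.37 + $23.37 = $405.97
Net pay = $1216.80 − $405.97 = $810.83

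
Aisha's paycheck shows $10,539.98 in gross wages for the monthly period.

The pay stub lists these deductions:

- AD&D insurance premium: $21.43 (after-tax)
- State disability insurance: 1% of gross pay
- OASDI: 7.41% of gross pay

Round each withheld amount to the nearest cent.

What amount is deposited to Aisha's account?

State disability insurance: $10,539.98 × 0.01 = $105.40
OASDI: $10,539.98 × 0.0741 = $781.01
AD&D insurance premium: $21.43
Total deductions = $105.40 + $781.01 + $21.43 = $907.84
Net pay = $10,539.98 − $907.84 = $9,632.14

$9,632.14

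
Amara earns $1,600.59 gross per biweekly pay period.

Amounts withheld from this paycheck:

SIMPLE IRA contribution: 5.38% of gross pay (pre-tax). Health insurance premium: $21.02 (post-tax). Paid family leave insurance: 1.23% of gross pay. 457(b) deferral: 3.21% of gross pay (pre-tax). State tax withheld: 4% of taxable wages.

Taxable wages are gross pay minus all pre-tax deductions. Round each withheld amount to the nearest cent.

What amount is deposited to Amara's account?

$1,363.87

SIMPLE IRA contribution: $1,600.59 × 0.0538 = $86.11
457(b) deferral: $1,600.59 × 0.0321 = $51.38
Pre-tax total = $86.11 + $51.38 = $137.49
Taxable wages = $1,600.59 − $137.49 = $1,463.10
State tax withheld: $1,463.10 × 0.04 = $58.52
Paid family leave insurance: $1,600.59 × 0.0123 = $19.69
Health insurance premium: $21.02
Total deductions = $86.11 + $51.38 + $58.52 + $19.69 + $21.02 = $236.72
Net pay = $1,600.59 − $236.72 = $1,363.87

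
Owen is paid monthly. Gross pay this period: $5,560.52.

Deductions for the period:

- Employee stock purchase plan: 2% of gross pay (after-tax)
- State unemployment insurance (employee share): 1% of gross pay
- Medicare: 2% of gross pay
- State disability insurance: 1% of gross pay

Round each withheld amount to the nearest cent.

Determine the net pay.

$5,226.88

State unemployment insurance (employee share): $5,560.52 × 0.01 = $55.61
State disability insurance: $5,560.52 × 0.01 = $55.61
Medicare: $5,560.52 × 0.02 = $111.21
Employee stock purchase plan: $5,560.52 × 0.02 = $111.21
Total deductions = $55.61 + $55.61 + $111.21 + $111.21 = $333.64
Net pay = $5,560.52 − $333.64 = $5,226.88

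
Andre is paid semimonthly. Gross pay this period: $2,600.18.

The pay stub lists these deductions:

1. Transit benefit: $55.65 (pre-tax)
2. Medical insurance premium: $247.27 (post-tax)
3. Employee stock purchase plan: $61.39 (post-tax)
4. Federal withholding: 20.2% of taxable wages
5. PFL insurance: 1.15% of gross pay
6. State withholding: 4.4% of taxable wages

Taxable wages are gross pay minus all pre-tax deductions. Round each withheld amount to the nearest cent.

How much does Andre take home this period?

$1,580.01

Transit benefit: $55.65
Taxable wages = $2,600.18 − $55.65 = $2,544.53
Federal withholding: $2,544.53 × 0.202 = $514.00
State withholding: $2,544.53 × 0.044 = $111.96
PFL insurance: $2,600.18 × 0.0115 = $29.90
Medical insurance premium: $247.27
Employee stock purchase plan: $61.39
Total deductions = $55.65 + $514.00 + $111.96 + $29.90 + $247.27 + $61.39 = $1,020.17
Net pay = $2,600.18 − $1,020.17 = $1,580.01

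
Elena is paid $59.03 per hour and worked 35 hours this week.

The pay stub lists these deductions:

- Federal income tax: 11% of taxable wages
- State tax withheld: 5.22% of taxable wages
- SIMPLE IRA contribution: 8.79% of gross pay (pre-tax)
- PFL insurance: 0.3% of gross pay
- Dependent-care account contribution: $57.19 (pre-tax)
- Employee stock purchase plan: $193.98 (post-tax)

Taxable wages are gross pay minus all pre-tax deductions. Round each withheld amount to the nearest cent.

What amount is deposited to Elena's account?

Gross pay: 35 × $59.03 = $2066.05
Dependent-care account contribution: $57.19
SIMPLE IRA contribution: $2066.05 × 0.0879 = $181.61
Pre-tax total = $57.19 + $181.61 = $238.80
Taxable wages = $2066.05 − $238.80 = $1827.25
Federal income tax: $1827.25 × 0.11 = $201.00
State tax withheld: $1827.25 × 0.0522 = $95.38
PFL insurance: $2066.05 × 0.003 = $6.20
Employee stock purchase plan: $193.98
Total deductions = $57.19 + $181.61 + $201.00 + $95.38 + $6.20 + $193.98 = $735.36
Net pay = $2066.05 − $735.36 = $1330.69

$1330.69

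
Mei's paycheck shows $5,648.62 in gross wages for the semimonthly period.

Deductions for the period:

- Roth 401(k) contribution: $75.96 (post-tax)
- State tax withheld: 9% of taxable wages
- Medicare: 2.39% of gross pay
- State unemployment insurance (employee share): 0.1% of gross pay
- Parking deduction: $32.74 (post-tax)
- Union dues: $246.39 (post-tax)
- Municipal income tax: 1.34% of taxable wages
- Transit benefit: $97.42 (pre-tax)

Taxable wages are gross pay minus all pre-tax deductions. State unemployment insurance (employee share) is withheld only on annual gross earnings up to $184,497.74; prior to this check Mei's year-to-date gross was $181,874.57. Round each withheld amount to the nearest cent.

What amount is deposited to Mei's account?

Transit benefit: $97.42
Taxable wages = $5,648.62 − $97.42 = $5,551.20
Municipal income tax: $5,551.20 × 0.0134 = $74.39
State tax withheld: $5,551.20 × 0.09 = $499.61
Medicare: $5,648.62 × 0.0239 = $135.00
State unemployment insurance (employee share): only $184,497.74 − $181,874.57 = $2,623.17 of this check is subject → $2,623.17 × 0.001 = $2.62
Parking deduction: $32.74
Union dues: $246.39
Roth 401(k) contribution: $75.96
Total deductions = $97.42 + $74.39 + $499.61 + $135.00 + $2.62 + $32.74 + $246.39 + $75.96 = $1,164.13
Net pay = $5,648.62 − $1,164.13 = $4,484.49

$4,484.49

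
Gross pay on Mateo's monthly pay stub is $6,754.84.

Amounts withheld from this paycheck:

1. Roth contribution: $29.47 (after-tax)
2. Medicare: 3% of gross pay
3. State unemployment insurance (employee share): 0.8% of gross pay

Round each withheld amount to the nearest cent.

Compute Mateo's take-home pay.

$6,468.68

State unemployment insurance (employee share): $6,754.84 × 0.008 = $54.04
Medicare: $6,754.84 × 0.03 = $202.65
Roth contribution: $29.47
Total deductions = $54.04 + $202.65 + $29.47 = $286.16
Net pay = $6,754.84 − $286.16 = $6,468.68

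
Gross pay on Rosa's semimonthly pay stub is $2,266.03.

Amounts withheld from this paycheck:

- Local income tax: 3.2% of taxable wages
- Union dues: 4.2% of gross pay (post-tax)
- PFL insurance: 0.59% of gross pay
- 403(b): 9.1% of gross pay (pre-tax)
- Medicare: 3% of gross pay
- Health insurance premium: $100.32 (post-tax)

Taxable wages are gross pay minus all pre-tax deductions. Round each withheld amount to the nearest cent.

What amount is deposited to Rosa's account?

$1,717.07

403(b): $2,266.03 × 0.091 = $206.21
Taxable wages = $2,266.03 − $206.21 = $2,059.82
Local income tax: $2,059.82 × 0.032 = $65.91
PFL insurance: $2,266.03 × 0.0059 = $13.37
Medicare: $2,266.03 × 0.03 = $67.98
Union dues: $2,266.03 × 0.042 = $95.17
Health insurance premium: $100.32
Total deductions = $206.21 + $65.91 + $13.37 + $67.98 + $95.17 + $100.32 = $548.96
Net pay = $2,266.03 − $548.96 = $1,717.07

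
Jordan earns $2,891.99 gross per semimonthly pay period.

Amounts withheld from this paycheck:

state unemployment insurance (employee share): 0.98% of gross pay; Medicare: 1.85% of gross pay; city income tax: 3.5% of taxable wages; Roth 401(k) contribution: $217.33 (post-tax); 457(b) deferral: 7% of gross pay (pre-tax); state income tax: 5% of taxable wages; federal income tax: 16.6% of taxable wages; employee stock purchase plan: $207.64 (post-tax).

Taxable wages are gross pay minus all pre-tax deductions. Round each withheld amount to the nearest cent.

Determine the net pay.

$1,507.66

457(b) deferral: $2,891.99 × 0.07 = $202.44
Taxable wages = $2,891.99 − $202.44 = $2,689.55
City income tax: $2,689.55 × 0.035 = $94.13
State income tax: $2,689.55 × 0.05 = $134.48
Federal income tax: $2,689.55 × 0.166 = $446.47
Medicare: $2,891.99 × 0.0185 = $53.50
State unemployment insurance (employee share): $2,891.99 × 0.0098 = $28.34
Employee stock purchase plan: $207.64
Roth 401(k) contribution: $217.33
Total deductions = $202.44 + $94.13 + $134.48 + $446.47 + $53.50 + $28.34 + $207.64 + $217.33 = $1,384.33
Net pay = $2,891.99 − $1,384.33 = $1,507.66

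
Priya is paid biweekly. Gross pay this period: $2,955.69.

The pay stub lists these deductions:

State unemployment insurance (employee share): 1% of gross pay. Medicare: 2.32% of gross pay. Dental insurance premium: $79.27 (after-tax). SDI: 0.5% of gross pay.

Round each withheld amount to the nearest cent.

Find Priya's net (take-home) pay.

$2,763.51

State unemployment insurance (employee share): $2,955.69 × 0.01 = $29.56
Medicare: $2,955.69 × 0.0232 = $68.57
SDI: $2,955.69 × 0.005 = $14.78
Dental insurance premium: $79.27
Total deductions = $29.56 + $68.57 + $14.78 + $79.27 = $192.18
Net pay = $2,955.69 − $192.18 = $2,763.51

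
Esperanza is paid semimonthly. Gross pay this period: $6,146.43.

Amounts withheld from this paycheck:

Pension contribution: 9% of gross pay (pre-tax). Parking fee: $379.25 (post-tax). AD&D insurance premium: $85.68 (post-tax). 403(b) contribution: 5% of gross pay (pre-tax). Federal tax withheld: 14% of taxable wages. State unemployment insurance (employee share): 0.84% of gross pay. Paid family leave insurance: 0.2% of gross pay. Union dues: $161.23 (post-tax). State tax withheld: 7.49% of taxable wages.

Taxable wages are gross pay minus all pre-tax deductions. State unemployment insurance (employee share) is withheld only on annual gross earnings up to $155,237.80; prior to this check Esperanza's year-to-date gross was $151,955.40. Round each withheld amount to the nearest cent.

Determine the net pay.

403(b) contribution: $6,146.43 × 0.05 = $307.32
Pension contribution: $6,146.43 × 0.09 = $553.18
Pre-tax total = $307.32 + $553.18 = $860.50
Taxable wages = $6,146.43 − $860.50 = $5,285.93
State tax withheld: $5,285.93 × 0.0749 = $395.92
Federal tax withheld: $5,285.93 × 0.14 = $740.03
State unemployment insurance (employee share): only $155,237.80 − $151,955.40 = $3,282.40 of this check is subject → $3,282.40 × 0.0084 = $27.57
Paid family leave insurance: $6,146.43 × 0.002 = $12.29
Parking fee: $379.25
Union dues: $161.23
AD&D insurance premium: $85.68
Total deductions = $307.32 + $553.18 + $395.92 + $740.03 + $27.57 + $12.29 + $379.25 + $161.23 + $85.68 = $2,662.47
Net pay = $6,146.43 − $2,662.47 = $3,483.96

$3,483.96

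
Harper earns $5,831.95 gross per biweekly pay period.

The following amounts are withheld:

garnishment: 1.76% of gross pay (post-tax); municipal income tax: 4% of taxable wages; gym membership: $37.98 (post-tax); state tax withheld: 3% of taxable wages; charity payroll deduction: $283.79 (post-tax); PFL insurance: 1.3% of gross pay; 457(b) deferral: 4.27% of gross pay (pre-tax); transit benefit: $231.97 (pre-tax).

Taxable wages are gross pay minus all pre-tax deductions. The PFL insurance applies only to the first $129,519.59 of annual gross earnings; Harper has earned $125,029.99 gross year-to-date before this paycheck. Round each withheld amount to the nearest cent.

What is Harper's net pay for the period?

457(b) deferral: $5,831.95 × 0.0427 = $249.02
Transit benefit: $231.97
Pre-tax total = $249.02 + $231.97 = $480.99
Taxable wages = $5,831.95 − $480.99 = $5,350.96
Municipal income tax: $5,350.96 × 0.04 = $214.04
State tax withheld: $5,350.96 × 0.03 = $160.53
PFL insurance: only $129,519.59 − $125,029.99 = $4,489.60 of this check is subject → $4,489.60 × 0.013 = $58.36
Garnishment: $5,831.95 × 0.0176 = $102.64
Charity payroll deduction: $283.79
Gym membership: $37.98
Total deductions = $249.02 + $231.97 + $214.04 + $160.53 + $58.36 + $102.64 + $283.79 + $37.98 = $1,338.33
Net pay = $5,831.95 − $1,338.33 = $4,493.62

$4,493.62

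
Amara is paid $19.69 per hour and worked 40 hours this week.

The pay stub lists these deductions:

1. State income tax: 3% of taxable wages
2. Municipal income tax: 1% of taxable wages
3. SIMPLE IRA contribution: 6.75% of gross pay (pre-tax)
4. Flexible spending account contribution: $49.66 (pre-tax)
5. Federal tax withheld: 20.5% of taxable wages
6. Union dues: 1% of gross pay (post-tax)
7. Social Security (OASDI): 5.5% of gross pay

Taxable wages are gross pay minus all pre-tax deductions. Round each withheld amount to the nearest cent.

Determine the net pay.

$465.81

Gross pay: 40 × $19.69 = $787.60
Flexible spending account contribution: $49.66
SIMPLE IRA contribution: $787.60 × 0.0675 = $53.16
Pre-tax total = $49.66 + $53.16 = $102.82
Taxable wages = $787.60 − $102.82 = $684.78
Federal tax withheld: $684.78 × 0.205 = $140.38
State income tax: $684.78 × 0.03 = $20.54
Municipal income tax: $684.78 × 0.01 = $6.85
Social Security (OASDI): $787.60 × 0.055 = $43.32
Union dues: $787.60 × 0.01 = $7.88
Total deductions = $49.66 + $53.16 + $140.38 + $20.54 + $6.85 + $43.32 + $7.88 = $321.79
Net pay = $787.60 − $321.79 = $465.81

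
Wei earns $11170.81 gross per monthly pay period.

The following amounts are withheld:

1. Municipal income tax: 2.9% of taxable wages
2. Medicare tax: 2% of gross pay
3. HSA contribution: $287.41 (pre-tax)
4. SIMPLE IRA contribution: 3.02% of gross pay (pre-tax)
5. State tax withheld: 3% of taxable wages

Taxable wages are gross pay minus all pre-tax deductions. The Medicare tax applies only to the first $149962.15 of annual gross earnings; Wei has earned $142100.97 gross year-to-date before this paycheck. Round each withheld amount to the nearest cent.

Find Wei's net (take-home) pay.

SIMPLE IRA contribution: $11170.81 × 0.0302 = $337.36
HSA contribution: $287.41
Pre-tax total = $337.36 + $287.41 = $624.77
Taxable wages = $11170.81 − $624.77 = $10546.04
Municipal income tax: $10546.04 × 0.029 = $305.84
State tax withheld: $10546.04 × 0.03 = $316.38
Medicare tax: only $149962.15 − $142100.97 = $7861.18 of this check is subject → $7861.18 × 0.02 = $157.22
Total deductions = $337.36 + $287.41 + $305.84 + $316.38 + $157.22 = $1404.21
Net pay = $11170.81 − $1404.21 = $9766.60

$9766.60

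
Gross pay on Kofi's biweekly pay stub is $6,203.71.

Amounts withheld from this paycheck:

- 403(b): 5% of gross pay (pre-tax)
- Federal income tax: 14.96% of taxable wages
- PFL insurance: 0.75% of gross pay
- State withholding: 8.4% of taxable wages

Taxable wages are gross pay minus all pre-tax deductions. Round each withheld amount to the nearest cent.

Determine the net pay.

$4,470.26

403(b): $6,203.71 × 0.05 = $310.19
Taxable wages = $6,203.71 − $310.19 = $5,893.52
State withholding: $5,893.52 × 0.084 = $495.06
Federal income tax: $5,893.52 × 0.1496 = $881.67
PFL insurance: $6,203.71 × 0.0075 = $46.53
Total deductions = $310.19 + $495.06 + $881.67 + $46.53 = $1,733.45
Net pay = $6,203.71 − $1,733.45 = $4,470.26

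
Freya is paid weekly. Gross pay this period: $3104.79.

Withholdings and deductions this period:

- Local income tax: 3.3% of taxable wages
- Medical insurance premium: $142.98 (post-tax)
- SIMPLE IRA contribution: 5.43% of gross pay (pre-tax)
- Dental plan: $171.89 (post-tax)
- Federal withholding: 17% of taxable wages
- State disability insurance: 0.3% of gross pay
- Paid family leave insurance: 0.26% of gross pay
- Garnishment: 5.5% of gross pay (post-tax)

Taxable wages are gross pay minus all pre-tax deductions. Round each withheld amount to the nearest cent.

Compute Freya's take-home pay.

$1837.15

SIMPLE IRA contribution: $3104.79 × 0.0543 = $168.59
Taxable wages = $3104.79 − $168.59 = $2936.20
Federal withholding: $2936.20 × 0.17 = $499.15
Local income tax: $2936.20 × 0.033 = $96.89
State disability insurance: $3104.79 × 0.003 = $9.31
Paid family leave insurance: $3104.79 × 0.0026 = $8.07
Garnishment: $3104.79 × 0.055 = $170.76
Dental plan: $171.89
Medical insurance premium: $142.98
Total deductions = $168.59 + $499.15 + $96.89 + $9.31 + $8.07 + $170.76 + $171.89 + $142.98 = $1267.64
Net pay = $3104.79 − $1267.64 = $1837.15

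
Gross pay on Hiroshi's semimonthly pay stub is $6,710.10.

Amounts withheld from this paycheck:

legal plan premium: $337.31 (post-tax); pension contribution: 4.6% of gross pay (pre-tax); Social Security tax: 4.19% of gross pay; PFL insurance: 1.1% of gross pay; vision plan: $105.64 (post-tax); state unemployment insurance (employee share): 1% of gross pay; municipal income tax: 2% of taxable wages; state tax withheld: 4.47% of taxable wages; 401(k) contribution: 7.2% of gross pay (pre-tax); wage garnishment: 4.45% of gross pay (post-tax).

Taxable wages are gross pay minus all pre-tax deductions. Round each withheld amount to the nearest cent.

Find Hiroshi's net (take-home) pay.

401(k) contribution: $6,710.10 × 0.072 = $483.13
Pension contribution: $6,710.10 × 0.046 = $308.66
Pre-tax total = $483.13 + $308.66 = $791.79
Taxable wages = $6,710.10 − $791.79 = $5,918.31
State tax withheld: $5,918.31 × 0.0447 = $264.55
Municipal income tax: $5,918.31 × 0.02 = $118.37
State unemployment insurance (employee share): $6,710.10 × 0.01 = $67.10
Social Security tax: $6,710.10 × 0.0419 = $281.15
PFL insurance: $6,710.10 × 0.011 = $73.81
Vision plan: $105.64
Wage garnishment: $6,710.10 × 0.0445 = $298.60
Legal plan premium: $337.31
Total deductions = $483.13 + $308.66 + $264.55 + $118.37 + $67.10 + $281.15 + $73.81 + $105.64 + $298.60 + $337.31 = $2,338.32
Net pay = $6,710.10 − $2,338.32 = $4,371.78

$4,371.78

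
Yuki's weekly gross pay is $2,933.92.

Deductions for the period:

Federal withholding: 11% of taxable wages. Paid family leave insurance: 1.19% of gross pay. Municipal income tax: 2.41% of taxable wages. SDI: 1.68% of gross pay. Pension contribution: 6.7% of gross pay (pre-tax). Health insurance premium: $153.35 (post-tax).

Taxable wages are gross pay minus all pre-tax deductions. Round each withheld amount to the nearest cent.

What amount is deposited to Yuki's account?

$2,132.72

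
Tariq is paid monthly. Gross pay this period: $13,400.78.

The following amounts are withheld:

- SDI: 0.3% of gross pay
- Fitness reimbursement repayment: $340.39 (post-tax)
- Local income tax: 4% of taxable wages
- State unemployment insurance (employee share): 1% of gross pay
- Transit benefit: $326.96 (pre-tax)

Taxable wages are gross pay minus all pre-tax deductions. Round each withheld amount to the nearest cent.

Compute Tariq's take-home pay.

$12,036.27

Transit benefit: $326.96
Taxable wages = $13,400.78 − $326.96 = $13,073.82
Local income tax: $13,073.82 × 0.04 = $522.95
SDI: $13,400.78 × 0.003 = $40.20
State unemployment insurance (employee share): $13,400.78 × 0.01 = $134.01
Fitness reimbursement repayment: $340.39
Total deductions = $326.96 + $522.95 + $40.20 + $134.01 + $340.39 = $1,364.51
Net pay = $13,400.78 − $1,364.51 = $12,036.27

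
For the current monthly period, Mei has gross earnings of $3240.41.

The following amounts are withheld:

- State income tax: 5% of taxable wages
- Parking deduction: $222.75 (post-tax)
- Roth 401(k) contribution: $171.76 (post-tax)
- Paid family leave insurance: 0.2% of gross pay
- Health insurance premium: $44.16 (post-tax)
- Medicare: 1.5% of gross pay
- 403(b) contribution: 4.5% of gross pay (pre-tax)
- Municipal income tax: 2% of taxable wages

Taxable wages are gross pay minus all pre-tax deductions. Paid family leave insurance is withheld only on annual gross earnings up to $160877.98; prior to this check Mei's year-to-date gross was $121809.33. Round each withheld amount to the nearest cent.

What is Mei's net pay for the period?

$2384.21

403(b) contribution: $3240.41 × 0.045 = $145.82
Taxable wages = $3240.41 − $145.82 = $3094.59
Municipal income tax: $3094.59 × 0.02 = $61.89
State income tax: $3094.59 × 0.05 = $154.73
Medicare: $3240.41 × 0.015 = $48.61
Paid family leave insurance: cap not yet reached, full $3240.41 is subject → $3240.41 × 0.002 = $6.48
Roth 401(k) contribution: $171.76
Parking deduction: $222.75
Health insurance premium: $44.16
Total deductions = $145.82 + $61.89 + $154.73 + $48.61 + $6.48 + $171.76 + $222.75 + $44.16 = $856.20
Net pay = $3240.41 − $856.20 = $2384.21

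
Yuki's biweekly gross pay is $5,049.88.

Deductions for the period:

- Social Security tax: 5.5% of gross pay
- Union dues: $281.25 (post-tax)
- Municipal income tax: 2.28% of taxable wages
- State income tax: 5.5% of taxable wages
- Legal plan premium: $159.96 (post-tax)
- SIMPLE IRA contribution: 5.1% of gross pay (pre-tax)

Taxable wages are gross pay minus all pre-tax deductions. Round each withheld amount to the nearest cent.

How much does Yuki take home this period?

SIMPLE IRA contribution: $5,049.88 × 0.051 = $257.54
Taxable wages = $5,049.88 − $257.54 = $4,792.34
Municipal income tax: $4,792.34 × 0.0228 = $109.27
State income tax: $4,792.34 × 0.055 = $263.58
Social Security tax: $5,049.88 × 0.055 = $277.74
Union dues: $281.25
Legal plan premium: $159.96
Total deductions = $257.54 + $109.27 + $263.58 + $277.74 + $281.25 + $159.96 = $1,349.34
Net pay = $5,049.88 − $1,349.34 = $3,700.54

$3,700.54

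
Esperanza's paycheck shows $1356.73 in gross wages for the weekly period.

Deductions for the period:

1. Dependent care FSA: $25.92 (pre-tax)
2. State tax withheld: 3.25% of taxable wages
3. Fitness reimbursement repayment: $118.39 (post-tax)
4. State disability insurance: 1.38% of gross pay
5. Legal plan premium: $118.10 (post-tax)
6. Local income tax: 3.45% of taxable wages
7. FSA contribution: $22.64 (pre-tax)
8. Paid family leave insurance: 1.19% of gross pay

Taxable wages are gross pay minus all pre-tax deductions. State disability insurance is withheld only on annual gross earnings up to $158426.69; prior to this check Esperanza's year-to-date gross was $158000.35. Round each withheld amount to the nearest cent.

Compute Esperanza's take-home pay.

Dependent care FSA: $25.92
FSA contribution: $22.64
Pre-tax total = $25.92 + $22.64 = $48.56
Taxable wages = $1356.73 − $48.56 = $1308.17
State tax withheld: $1308.17 × 0.0325 = $42.52
Local income tax: $1308.17 × 0.0345 = $45.13
Paid family leave insurance: $1356.73 × 0.0119 = $16.15
State disability insurance: only $158426.69 − $158000.35 = $426.34 of this check is subject → $426.34 × 0.0138 = $5.88
Legal plan premium: $118.10
Fitness reimbursement repayment: $118.39
Total deductions = $25.92 + $22.64 + $42.52 + $45.13 + $16.15 + $5.88 + $118.10 + $118.39 = $394.73
Net pay = $1356.73 − $394.73 = $962.00

$962.00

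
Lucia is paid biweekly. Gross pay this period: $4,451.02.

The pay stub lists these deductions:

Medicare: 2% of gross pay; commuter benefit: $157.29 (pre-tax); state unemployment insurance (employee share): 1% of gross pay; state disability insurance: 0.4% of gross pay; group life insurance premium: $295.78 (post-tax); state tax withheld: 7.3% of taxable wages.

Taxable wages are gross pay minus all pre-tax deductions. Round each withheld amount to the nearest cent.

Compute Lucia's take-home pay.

Commuter benefit: $157.29
Taxable wages = $4,451.02 − $157.29 = $4,293.73
State tax withheld: $4,293.73 × 0.073 = $313.44
State unemployment insurance (employee share): $4,451.02 × 0.01 = $44.51
Medicare: $4,451.02 × 0.02 = $89.02
State disability insurance: $4,451.02 × 0.004 = $17.80
Group life insurance premium: $295.78
Total deductions = $157.29 + $313.44 + $44.51 + $89.02 + $17.80 + $295.78 = $917.84
Net pay = $4,451.02 − $917.84 = $3,533.18

$3,533.18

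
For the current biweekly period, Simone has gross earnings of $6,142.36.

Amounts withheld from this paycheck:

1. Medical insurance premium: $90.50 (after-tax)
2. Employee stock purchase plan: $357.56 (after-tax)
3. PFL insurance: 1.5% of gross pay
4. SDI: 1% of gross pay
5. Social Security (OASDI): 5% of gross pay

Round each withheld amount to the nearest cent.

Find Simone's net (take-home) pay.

$5,233.62

SDI: $6,142.36 × 0.01 = $61.42
PFL insurance: $6,142.36 × 0.015 = $92.14
Social Security (OASDI): $6,142.36 × 0.05 = $307.12
Medical insurance premium: $90.50
Employee stock purchase plan: $357.56
Total deductions = $61.42 + $92.14 + $307.12 + $90.50 + $357.56 = $908.74
Net pay = $6,142.36 − $908.74 = $5,233.62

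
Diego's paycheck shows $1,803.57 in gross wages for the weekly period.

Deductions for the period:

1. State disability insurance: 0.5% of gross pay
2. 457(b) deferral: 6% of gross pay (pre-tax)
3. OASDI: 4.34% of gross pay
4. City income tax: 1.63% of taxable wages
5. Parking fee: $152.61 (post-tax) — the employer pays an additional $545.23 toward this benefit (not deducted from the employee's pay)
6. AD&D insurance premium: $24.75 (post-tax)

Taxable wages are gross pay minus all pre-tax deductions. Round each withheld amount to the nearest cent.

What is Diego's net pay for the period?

$1,403.08

457(b) deferral: $1,803.57 × 0.06 = $108.21
Taxable wages = $1,803.57 − $108.21 = $1,695.36
City income tax: $1,695.36 × 0.0163 = $27.63
State disability insurance: $1,803.57 × 0.005 = $9.02
OASDI: $1,803.57 × 0.0434 = $78.27
AD&D insurance premium: $24.75
Parking fee: $152.61
(Employer's $545.23 toward parking fee is not withheld from the employee.)
Total deductions = $108.21 + $27.63 + $9.02 + $78.27 + $24.75 + $152.61 = $400.49
Net pay = $1,803.57 − $400.49 = $1,403.08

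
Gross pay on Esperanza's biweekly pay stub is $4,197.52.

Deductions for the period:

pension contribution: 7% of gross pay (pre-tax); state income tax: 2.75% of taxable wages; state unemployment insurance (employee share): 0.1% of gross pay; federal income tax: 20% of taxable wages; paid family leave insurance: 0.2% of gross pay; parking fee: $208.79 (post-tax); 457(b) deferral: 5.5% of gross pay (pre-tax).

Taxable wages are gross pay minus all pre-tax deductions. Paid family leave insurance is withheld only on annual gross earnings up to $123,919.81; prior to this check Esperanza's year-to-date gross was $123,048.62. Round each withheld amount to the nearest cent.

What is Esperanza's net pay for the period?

$2,622.53

Pension contribution: $4,197.52 × 0.07 = $293.83
457(b) deferral: $4,197.52 × 0.055 = $230.86
Pre-tax total = $293.83 + $230.86 = $524.69
Taxable wages = $4,197.52 − $524.69 = $3,672.83
State income tax: $3,672.83 × 0.0275 = $101.00
Federal income tax: $3,672.83 × 0.2 = $734.57
State unemployment insurance (employee share): $4,197.52 × 0.001 = $4.20
Paid family leave insurance: only $123,919.81 − $123,048.62 = $871.19 of this check is subject → $871.19 × 0.002 = $1.74
Parking fee: $208.79
Total deductions = $293.83 + $230.86 + $101.00 + $734.57 + $4.20 + $1.74 + $208.79 = $1,574.99
Net pay = $4,197.52 − $1,574.99 = $2,622.53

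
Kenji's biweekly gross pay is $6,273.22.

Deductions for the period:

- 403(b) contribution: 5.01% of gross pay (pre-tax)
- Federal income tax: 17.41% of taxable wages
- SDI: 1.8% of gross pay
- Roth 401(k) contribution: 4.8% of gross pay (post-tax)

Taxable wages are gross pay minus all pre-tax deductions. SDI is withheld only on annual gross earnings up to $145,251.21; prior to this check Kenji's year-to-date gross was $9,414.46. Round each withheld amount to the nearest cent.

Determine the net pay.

403(b) contribution: $6,273.22 × 0.0501 = $314.29
Taxable wages = $6,273.22 − $314.29 = $5,958.93
Federal income tax: $5,958.93 × 0.1741 = $1,037.45
SDI: cap not yet reached, full $6,273.22 is subject → $6,273.22 × 0.018 = $112.92
Roth 401(k) contribution: $6,273.22 × 0.048 = $301.11
Total deductions = $314.29 + $1,037.45 + $112.92 + $301.11 = $1,765.77
Net pay = $6,273.22 − $1,765.77 = $4,507.45

$4,507.45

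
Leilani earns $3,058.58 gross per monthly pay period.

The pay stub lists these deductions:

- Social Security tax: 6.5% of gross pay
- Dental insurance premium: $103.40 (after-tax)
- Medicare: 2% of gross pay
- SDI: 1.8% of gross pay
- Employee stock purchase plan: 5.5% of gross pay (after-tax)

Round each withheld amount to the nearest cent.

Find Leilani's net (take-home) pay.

Medicare: $3,058.58 × 0.02 = $61.17
Social Security tax: $3,058.58 × 0.065 = $198.81
SDI: $3,058.58 × 0.018 = $55.05
Dental insurance premium: $103.40
Employee stock purchase plan: $3,058.58 × 0.055 = $168.22
Total deductions = $61.17 + $198.81 + $55.05 + $103.40 + $168.22 = $586.65
Net pay = $3,058.58 − $586.65 = $2,471.93

$2,471.93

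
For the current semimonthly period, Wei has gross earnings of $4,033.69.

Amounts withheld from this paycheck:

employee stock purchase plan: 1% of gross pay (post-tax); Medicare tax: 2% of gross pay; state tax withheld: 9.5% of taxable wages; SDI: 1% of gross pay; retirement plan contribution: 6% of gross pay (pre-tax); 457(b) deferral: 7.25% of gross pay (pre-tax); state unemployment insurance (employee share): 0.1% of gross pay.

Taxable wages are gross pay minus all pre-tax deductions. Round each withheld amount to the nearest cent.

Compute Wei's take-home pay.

$3,001.42

457(b) deferral: $4,033.69 × 0.0725 = $292.44
Retirement plan contribution: $4,033.69 × 0.06 = $242.02
Pre-tax total = $292.44 + $242.02 = $534.46
Taxable wages = $4,033.69 − $534.46 = $3,499.23
State tax withheld: $3,499.23 × 0.095 = $332.43
SDI: $4,033.69 × 0.01 = $40.34
Medicare tax: $4,033.69 × 0.02 = $80.67
State unemployment insurance (employee share): $4,033.69 × 0.001 = $4.03
Employee stock purchase plan: $4,033.69 × 0.01 = $40.34
Total deductions = $292.44 + $242.02 + $332.43 + $40.34 + $80.67 + $4.03 + $40.34 = $1,032.27
Net pay = $4,033.69 − $1,032.27 = $3,001.42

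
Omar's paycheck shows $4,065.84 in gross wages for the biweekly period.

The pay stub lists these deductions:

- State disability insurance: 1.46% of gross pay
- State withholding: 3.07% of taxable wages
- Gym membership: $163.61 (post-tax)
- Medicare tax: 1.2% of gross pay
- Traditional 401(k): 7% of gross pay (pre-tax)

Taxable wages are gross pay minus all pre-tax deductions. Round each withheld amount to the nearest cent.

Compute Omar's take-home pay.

Traditional 401(k): $4,065.84 × 0.07 = $284.61
Taxable wages = $4,065.84 − $284.61 = $3,781.23
State withholding: $3,781.23 × 0.0307 = $116.08
Medicare tax: $4,065.84 × 0.012 = $48.79
State disability insurance: $4,065.84 × 0.0146 = $59.36
Gym membership: $163.61
Total deductions = $284.61 + $116.08 + $48.79 + $59.36 + $163.61 = $672.45
Net pay = $4,065.84 − $672.45 = $3,393.39

$3,393.39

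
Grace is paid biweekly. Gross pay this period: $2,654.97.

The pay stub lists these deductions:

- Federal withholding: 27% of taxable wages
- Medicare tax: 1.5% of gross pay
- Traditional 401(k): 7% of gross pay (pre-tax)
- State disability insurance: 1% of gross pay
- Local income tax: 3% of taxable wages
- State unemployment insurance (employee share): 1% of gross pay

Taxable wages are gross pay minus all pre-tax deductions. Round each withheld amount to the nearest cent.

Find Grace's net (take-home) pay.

$1,635.47

Traditional 401(k): $2,654.97 × 0.07 = $185.85
Taxable wages = $2,654.97 − $185.85 = $2,469.12
Local income tax: $2,469.12 × 0.03 = $74.07
Federal withholding: $2,469.12 × 0.27 = $666.66
Medicare tax: $2,654.97 × 0.015 = $39.82
State unemployment insurance (employee share): $2,654.97 × 0.01 = $26.55
State disability insurance: $2,654.97 × 0.01 = $26.55
Total deductions = $185.85 + $74.07 + $666.66 + $39.82 + $26.55 + $26.55 = $1,019.50
Net pay = $2,654.97 − $1,019.50 = $1,635.47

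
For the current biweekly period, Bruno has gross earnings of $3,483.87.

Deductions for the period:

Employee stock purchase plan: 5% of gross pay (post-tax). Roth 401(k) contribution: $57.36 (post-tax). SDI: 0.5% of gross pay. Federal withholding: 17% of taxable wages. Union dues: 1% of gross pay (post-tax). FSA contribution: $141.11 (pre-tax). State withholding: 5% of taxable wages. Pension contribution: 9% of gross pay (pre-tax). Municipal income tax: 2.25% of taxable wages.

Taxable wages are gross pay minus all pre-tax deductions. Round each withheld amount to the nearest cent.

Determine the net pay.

$2,010.81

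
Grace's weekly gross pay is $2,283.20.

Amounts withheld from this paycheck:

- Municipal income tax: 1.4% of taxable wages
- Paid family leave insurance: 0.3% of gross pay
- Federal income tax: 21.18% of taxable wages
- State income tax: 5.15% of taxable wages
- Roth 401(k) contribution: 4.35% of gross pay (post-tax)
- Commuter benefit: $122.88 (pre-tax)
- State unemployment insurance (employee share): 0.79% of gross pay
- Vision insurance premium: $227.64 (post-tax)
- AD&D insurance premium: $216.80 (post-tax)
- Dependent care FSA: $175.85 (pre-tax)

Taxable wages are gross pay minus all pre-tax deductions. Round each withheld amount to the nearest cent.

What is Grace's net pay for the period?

Commuter benefit: $122.88
Dependent care FSA: $175.85
Pre-tax total = $122.88 + $175.85 = $298.73
Taxable wages = $2,283.20 − $298.73 = $1,984.47
State income tax: $1,984.47 × 0.0515 = $102.20
Municipal income tax: $1,984.47 × 0.014 = $27.78
Federal income tax: $1,984.47 × 0.2118 = $420.31
Paid family leave insurance: $2,283.20 × 0.003 = $6.85
State unemployment insurance (employee share): $2,283.20 × 0.0079 = $18.04
Vision insurance premium: $227.64
Roth 401(k) contribution: $2,283.20 × 0.0435 = $99.32
AD&D insurance premium: $216.80
Total deductions = $122.88 + $175.85 + $102.20 + $27.78 + $420.31 + $6.85 + $18.04 + $227.64 + $99.32 + $216.80 = $1,417.67
Net pay = $2,283.20 − $1,417.67 = $865.53

$865.53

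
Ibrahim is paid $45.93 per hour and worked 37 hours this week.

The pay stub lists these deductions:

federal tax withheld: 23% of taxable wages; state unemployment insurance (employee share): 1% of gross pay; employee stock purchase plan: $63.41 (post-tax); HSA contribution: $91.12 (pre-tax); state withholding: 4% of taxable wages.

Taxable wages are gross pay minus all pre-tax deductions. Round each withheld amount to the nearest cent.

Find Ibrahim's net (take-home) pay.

$1093.65

Gross pay: 37 × $45.93 = $1699.41
HSA contribution: $91.12
Taxable wages = $1699.41 − $91.12 = $1608.29
Federal tax withheld: $1608.29 × 0.23 = $369.91
State withholding: $1608.29 × 0.04 = $64.33
State unemployment insurance (employee share): $1699.41 × 0.01 = $16.99
Employee stock purchase plan: $63.41
Total deductions = $91.12 + $369.91 + $64.33 + $16.99 + $63.41 = $605.76
Net pay = $1699.41 − $605.76 = $1093.65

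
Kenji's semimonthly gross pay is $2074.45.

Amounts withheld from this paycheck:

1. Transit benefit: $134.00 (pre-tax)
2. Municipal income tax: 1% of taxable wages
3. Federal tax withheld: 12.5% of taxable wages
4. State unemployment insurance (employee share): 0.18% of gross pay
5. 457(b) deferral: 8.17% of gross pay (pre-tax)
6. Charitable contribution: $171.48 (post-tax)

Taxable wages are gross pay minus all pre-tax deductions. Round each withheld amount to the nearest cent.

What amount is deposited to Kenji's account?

Transit benefit: $134.00
457(b) deferral: $2074.45 × 0.0817 = $169.48
Pre-tax total = $134.00 + $169.48 = $303.48
Taxable wages = $2074.45 − $303.48 = $1770.97
Federal tax withheld: $1770.97 × 0.125 = $221.37
Municipal income tax: $1770.97 × 0.01 = $17.71
State unemployment insurance (employee share): $2074.45 × 0.0018 = $3.73
Charitable contribution: $171.48
Total deductions = $134.00 + $169.48 + $221.37 + $17.71 + $3.73 + $171.48 = $717.77
Net pay = $2074.45 − $717.77 = $1356.68

$1356.68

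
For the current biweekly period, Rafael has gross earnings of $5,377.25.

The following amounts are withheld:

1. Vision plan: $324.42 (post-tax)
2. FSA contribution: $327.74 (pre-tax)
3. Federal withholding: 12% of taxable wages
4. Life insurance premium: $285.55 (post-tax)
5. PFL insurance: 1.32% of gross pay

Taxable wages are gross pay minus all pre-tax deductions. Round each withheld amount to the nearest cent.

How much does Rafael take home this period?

FSA contribution: $327.74
Taxable wages = $5,377.25 − $327.74 = $5,049.51
Federal withholding: $5,049.51 × 0.12 = $605.94
PFL insurance: $5,377.25 × 0.0132 = $70.98
Vision plan: $324.42
Life insurance premium: $285.55
Total deductions = $327.74 + $605.94 + $70.98 + $324.42 + $285.55 = $1,614.63
Net pay = $5,377.25 − $1,614.63 = $3,762.62

$3,762.62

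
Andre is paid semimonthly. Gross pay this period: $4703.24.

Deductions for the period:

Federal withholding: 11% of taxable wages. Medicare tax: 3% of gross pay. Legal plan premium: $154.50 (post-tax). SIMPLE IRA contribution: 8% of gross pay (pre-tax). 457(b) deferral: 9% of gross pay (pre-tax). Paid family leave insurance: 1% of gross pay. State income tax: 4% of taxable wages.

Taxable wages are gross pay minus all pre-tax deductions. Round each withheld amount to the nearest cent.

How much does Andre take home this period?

$2975.50

457(b) deferral: $4703.24 × 0.09 = $423.29
SIMPLE IRA contribution: $4703.24 × 0.08 = $376.26
Pre-tax total = $423.29 + $376.26 = $799.55
Taxable wages = $4703.24 − $799.55 = $3903.69
State income tax: $3903.69 × 0.04 = $156.15
Federal withholding: $3903.69 × 0.11 = $429.41
Medicare tax: $4703.24 × 0.03 = $141.10
Paid family leave insurance: $4703.24 × 0.01 = $47.03
Legal plan premium: $154.50
Total deductions = $423.29 + $376.26 + $156.15 + $429.41 + $141.10 + $47.03 + $154.50 = $1727.74
Net pay = $4703.24 − $1727.74 = $2975.50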